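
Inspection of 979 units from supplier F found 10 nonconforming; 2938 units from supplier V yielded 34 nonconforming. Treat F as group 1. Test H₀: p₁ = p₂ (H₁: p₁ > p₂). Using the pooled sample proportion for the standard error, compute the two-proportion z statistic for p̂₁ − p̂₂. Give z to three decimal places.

z = -0.349

p̂₁ = 10/979 ≈ 0.010215, p̂₂ = 34/2938 ≈ 0.011572.
Pooled p̂ = (10+34)/(979+2938) = 44/3917 = 0.011233.
SE = √(0.0111069 × 0.00136182) = 0.003889.
z = (0.010215 − 0.011572)/0.003889 = -0.001357/0.003889 = -0.349.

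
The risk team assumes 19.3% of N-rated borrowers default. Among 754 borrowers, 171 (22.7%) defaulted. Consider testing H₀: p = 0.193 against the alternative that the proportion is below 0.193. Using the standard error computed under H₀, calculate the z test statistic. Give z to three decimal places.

z = 2.351

p̂ = 171/754 = 0.22679.
Under H₀, SE = √(0.193·0.807/754) = √(0.000206566) = 0.01437.
z = (0.22679 − 0.193)/0.01437 = 0.03379/0.01437 = 2.351.
p-value = P(Z < 2.351) ≈ 0.9906.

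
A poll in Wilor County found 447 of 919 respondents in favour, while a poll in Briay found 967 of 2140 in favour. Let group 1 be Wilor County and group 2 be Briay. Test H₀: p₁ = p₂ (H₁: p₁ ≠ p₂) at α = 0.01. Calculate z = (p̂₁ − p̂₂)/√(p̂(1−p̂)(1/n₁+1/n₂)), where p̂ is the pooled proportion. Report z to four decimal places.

z = 1.7560

p̂₁ = 447/919 = 0.486398, p̂₂ = 967/2140 = 0.451869.
Pooled p̂ = (447+967)/(919+2140) = 1414/3059 = 0.462243.
SE = √(0.248574 × 0.00155543) = 0.019663.
z = (0.486398 − 0.451869)/0.019663 = 0.034529/0.019663 = 1.7560.
Two-sided p-value ≈ 2·Φ(−1.756) = 0.0791. With α = 0.01, fail to reject H₀.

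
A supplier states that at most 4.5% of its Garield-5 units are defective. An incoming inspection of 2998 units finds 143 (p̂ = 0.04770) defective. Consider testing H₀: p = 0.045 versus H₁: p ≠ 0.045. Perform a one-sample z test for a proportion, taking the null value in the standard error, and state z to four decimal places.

z = 0.7127

p̂ = 143/2998 = 0.0476985.
SE = √(p₀(1−p₀)/n) = √(0.042975/2998) = 0.0037861.
z = (0.0476985 − 0.045)/0.0037861 = 0.0026985/0.0037861 = 0.7127.
Two-sided p-value ≈ 2·Φ(−0.713) = 0.4760.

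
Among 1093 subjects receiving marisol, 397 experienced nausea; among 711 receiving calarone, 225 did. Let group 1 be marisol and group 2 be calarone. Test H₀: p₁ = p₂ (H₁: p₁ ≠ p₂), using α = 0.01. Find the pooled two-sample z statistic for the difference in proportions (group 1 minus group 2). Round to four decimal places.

p̂₁ = 397/1093 ≈ 0.363220, p̂₂ = 225/711 ≈ 0.316456.
Pooled p̂ = (397+225)/(1093+711) = 622/1804 = 0.344789.
SE = √(p̂(1−p̂)(1/n₁+1/n₂)) = √(0.344789·0.655211·0.00232138) = √(0.000524423) = 0.022900.
z = (0.363220 − 0.316456)/0.022900 = 0.046764/0.022900 = 2.0421.
Two-sided p-value ≈ 2·Φ(−2.042) = 0.0411; since p > α = 0.01, fail to reject H₀.

z = 2.0421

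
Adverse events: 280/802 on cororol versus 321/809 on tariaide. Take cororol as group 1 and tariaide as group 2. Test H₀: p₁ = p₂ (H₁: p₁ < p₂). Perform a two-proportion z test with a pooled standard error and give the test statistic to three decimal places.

z = -1.978

p̂₁ = 280/802 ≈ 0.34913, p̂₂ = 321/809 ≈ 0.39679.
Pooled p̂ = (280+321)/(802+809) = 601/1611 = 0.37306.
SE = √(p̂(1−p̂)(1/n₁+1/n₂)) = √(0.37306·0.62694·0.00248298) = √(0.000580734) = 0.02410.
z = (0.34913 − 0.39679)/0.02410 = -0.04766/0.02410 = -1.978.
p-value = P(Z < -1.978) ≈ 0.0240.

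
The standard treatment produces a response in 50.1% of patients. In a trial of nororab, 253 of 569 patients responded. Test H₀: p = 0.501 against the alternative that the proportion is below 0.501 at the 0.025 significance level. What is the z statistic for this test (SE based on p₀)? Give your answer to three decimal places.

p̂ = 253/569 = 0.44464.
SE = √(p₀(1−p₀)/n) = √(0.25/569) = 0.02096.
z = (0.44464 − 0.501)/0.02096 = -0.05636/0.02096 = -2.689.
p-value = P(Z < -2.689) ≈ 0.0036; since p < α = 0.025, reject H₀.

z = -2.689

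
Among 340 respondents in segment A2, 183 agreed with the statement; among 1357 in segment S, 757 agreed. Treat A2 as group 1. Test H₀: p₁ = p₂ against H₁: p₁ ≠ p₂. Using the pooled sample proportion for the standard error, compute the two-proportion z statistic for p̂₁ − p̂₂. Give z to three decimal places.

z = -0.651

p̂₁ = 183/340 ≈ 0.538235, p̂₂ = 757/1357 ≈ 0.557848.
Pooled p̂ = (183+757)/(340+1357) = 940/1697 = 0.553919.
SE = √(p̂(1−p̂)(1/n₁+1/n₂)) = √(0.553919·0.446081·0.0036781) = √(0.000908831) = 0.030147.
z = (0.538235 − 0.557848)/0.030147 = -0.019613/0.030147 = -0.651.
p-value = 2·P(Z > 0.651) ≈ 0.5153.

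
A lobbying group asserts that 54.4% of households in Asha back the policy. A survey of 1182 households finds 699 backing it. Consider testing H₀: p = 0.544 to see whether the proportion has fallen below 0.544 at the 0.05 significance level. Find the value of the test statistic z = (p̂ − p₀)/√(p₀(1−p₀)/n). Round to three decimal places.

z = 3.270

p̂ = 699/1182 = 0.591371.
Under H₀, SE = √(0.544·0.456/1182) = √(0.000209868) = 0.014487.
z = (0.591371 − 0.544)/0.014487 = 0.047371/0.014487 = 3.270.
p-value = P(Z < 3.270) ≈ 0.9995, so at α = 0.05 we fail to reject H₀.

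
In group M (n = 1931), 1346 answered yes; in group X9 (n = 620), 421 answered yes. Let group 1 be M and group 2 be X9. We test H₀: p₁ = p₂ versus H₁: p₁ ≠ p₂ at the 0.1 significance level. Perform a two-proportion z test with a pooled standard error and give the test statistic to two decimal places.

z = 0.85

p̂₁ = 1346/1931 ≈ 0.6970, p̂₂ = 421/620 ≈ 0.6790.
Pooled p̂ = (1346+421)/(1931+620) = 1767/2551 = 0.6927.
SE = √(p̂(1−p̂)(1/n₁+1/n₂)) = √(0.6927·0.3073·0.00213077) = √(0.000453595) = 0.0213.
z = (0.6970 − 0.6790)/0.0213 = 0.0180/0.0213 = 0.85.
Two-sided p-value ≈ 2·Φ(−0.846) = 0.3976, so at α = 0.1 we fail to reject H₀.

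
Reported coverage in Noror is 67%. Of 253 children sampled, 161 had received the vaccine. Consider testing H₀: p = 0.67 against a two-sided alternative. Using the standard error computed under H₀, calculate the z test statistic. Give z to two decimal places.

p̂ = 161/253 = 0.6364.
Under H₀, SE = √(0.67·0.33/253) = √(0.000873913) = 0.0296.
z = (0.6364 − 0.67)/0.0296 = -0.0336/0.0296 = -1.14.

z = -1.14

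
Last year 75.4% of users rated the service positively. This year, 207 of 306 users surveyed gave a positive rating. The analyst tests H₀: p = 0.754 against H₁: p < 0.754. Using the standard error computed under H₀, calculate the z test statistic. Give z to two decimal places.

z = -3.15

p̂ = 207/306 = 0.6765.
Under H₀, SE = √(0.754·0.246/306) = √(0.000606157) = 0.0246.
z = (0.6765 − 0.754)/0.0246 = -0.0775/0.0246 = -3.15.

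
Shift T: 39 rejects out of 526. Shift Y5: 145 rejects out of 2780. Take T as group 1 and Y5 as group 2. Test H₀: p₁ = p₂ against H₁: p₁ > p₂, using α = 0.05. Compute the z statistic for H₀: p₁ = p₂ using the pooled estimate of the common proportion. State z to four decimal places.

p̂₁ = 39/526 = 0.074144, p̂₂ = 145/2780 = 0.052158.
Pooled p̂ = (39+145)/(526+2780) = 184/3306 = 0.055656.
SE = √(p̂(1−p̂)(1/n₁+1/n₂)) = √(0.055656·0.944344·0.00226085) = √(0.000118828) = 0.010901.
z = (0.074144 − 0.052158)/0.010901 = 0.021986/0.010901 = 2.0169.
p-value = P(Z > 2.017) ≈ 0.0219, so at α = 0.05 we reject H₀.

z = 2.0169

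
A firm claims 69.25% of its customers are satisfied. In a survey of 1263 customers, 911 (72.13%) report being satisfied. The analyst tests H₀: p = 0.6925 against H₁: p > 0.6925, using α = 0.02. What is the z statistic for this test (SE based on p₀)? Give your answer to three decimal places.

p̂ = 911/1263 ≈ 0.721298.
Under H₀, SE = √(0.6925·0.3075/1263) = √(0.000168602) = 0.012985.
z = (0.721298 − 0.6925)/0.012985 = 0.028798/0.012985 = 2.218.
p-value = P(Z > 2.218) ≈ 0.0133. With α = 0.02, reject H₀.

z = 2.218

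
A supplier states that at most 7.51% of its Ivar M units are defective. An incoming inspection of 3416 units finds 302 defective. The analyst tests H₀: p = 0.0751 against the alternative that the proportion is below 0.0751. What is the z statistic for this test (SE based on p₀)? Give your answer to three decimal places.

p̂ = 302/3416 = 0.08841.
SE = √(p₀(1−p₀)/n) = √(0.06946/3416) = 0.00451.
z = (0.08841 − 0.0751)/0.00451 = 0.01331/0.00451 = 2.951.

z = 2.951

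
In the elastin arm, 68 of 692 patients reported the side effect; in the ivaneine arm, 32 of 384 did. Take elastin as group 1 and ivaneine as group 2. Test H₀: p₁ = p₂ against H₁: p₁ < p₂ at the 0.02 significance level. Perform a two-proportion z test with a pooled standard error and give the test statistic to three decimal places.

p̂₁ = 68/692 ≈ 0.09827, p̂₂ = 32/384 ≈ 0.08333.
Pooled p̂ = (68+32)/(692+384) = 100/1076 = 0.09294.
SE = √(p̂(1−p̂)(1/n₁+1/n₂)) = √(0.09294·0.90706·0.00404925) = √(0.00034135) = 0.01848.
z = (0.09827 − 0.08333)/0.01848 = 0.01494/0.01848 = 0.808.
p-value = P(Z < 0.808) ≈ 0.7905, so at α = 0.02 we fail to reject H₀.

z = 0.808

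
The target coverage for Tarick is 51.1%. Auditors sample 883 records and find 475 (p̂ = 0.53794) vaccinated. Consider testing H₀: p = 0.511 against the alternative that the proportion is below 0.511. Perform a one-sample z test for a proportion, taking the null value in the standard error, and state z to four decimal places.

p̂ = 475/883 ≈ 0.537939.
Standard error under H₀: √(0.511×0.489/883) = 0.016822.
z = (0.537939 − 0.511)/0.016822 = 0.026939/0.016822 = 1.6014.

z = 1.6014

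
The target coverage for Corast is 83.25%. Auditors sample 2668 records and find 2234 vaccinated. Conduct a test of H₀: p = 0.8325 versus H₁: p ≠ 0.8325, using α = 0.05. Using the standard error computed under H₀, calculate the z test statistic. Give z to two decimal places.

z = 0.67

p̂ = 2234/2668 ≈ 0.8373.
SE = √(p₀(1−p₀)/n) = √(0.13944/2668) = 0.0072.
z = (0.8373 − 0.8325)/0.0072 = 0.0048/0.0072 = 0.67.
Two-sided p-value ≈ 2·Φ(−0.668) = 0.5040; since p > α = 0.05, fail to reject H₀.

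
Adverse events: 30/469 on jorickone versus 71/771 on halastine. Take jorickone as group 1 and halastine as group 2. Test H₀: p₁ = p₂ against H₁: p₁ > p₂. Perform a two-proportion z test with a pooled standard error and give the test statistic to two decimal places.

z = -1.76

p̂₁ = 30/469 ≈ 0.0640, p̂₂ = 71/771 ≈ 0.0921.
Pooled p̂ = (30+71)/(469+771) = 101/1240 = 0.0815.
SE = √(0.0748172 × 0.00342921) = 0.0160.
z = (0.0640 − 0.0921)/0.0160 = -0.0281/0.0160 = -1.76.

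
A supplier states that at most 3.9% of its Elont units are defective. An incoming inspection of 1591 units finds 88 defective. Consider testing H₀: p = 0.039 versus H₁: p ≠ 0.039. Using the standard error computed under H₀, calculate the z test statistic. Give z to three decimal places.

p̂ = 88/1591 = 0.0553111.
SE = √(p₀(1−p₀)/n) = √(0.037479/1591) = 0.0048535.
z = (0.0553111 − 0.039)/0.0048535 = 0.0163111/0.0048535 = 3.361.
p-value = 2·P(Z > 3.361) ≈ 0.0008.

z = 3.361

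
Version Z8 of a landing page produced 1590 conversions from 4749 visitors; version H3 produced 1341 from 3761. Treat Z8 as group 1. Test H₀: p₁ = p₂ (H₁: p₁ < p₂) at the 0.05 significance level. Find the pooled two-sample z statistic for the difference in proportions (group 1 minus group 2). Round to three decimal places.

p̂₁ = 1590/4749 ≈ 0.334807, p̂₂ = 1341/3761 ≈ 0.356554.
Pooled p̂ = (1590+1341)/(4749+3761) = 2931/8510 = 0.344418.
SE = √(p̂(1−p̂)(1/n₁+1/n₂)) = √(0.344418·0.655582·0.000476457) = √(0.000107581) = 0.010372.
z = (0.334807 − 0.356554)/0.010372 = -0.021747/0.010372 = -2.097.
p-value = P(Z < -2.097) ≈ 0.0180; since p < α = 0.05, reject H₀.

z = -2.097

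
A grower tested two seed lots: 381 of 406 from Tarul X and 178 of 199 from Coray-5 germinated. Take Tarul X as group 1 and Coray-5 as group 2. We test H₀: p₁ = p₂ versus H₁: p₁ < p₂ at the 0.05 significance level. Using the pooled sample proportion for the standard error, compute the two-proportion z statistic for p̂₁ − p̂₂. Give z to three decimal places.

p̂₁ = 381/406 ≈ 0.93842, p̂₂ = 178/199 ≈ 0.89447.
Pooled p̂ = (381+178)/(406+199) = 559/605 = 0.92397.
SE = √(0.070252 × 0.00748818) = 0.02294.
z = (0.93842 − 0.89447)/0.02294 = 0.04395/0.02294 = 1.916.
p-value = P(Z < 1.916) ≈ 0.9723; since p > α = 0.05, fail to reject H₀.

z = 1.916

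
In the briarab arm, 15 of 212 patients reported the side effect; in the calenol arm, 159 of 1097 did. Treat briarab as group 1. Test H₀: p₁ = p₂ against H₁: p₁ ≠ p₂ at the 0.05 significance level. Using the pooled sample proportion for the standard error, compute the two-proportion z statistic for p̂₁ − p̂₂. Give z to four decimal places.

p̂₁ = 15/212 = 0.070755, p̂₂ = 159/1097 = 0.144941.
Pooled p̂ = (15+159)/(212+1097) = 174/1309 = 0.132926.
SE = √(0.115257 × 0.00562856) = 0.025470.
z = (0.070755 − 0.144941)/0.025470 = -0.074186/0.025470 = -2.9127.
p-value = 2·P(Z > 2.913) ≈ 0.0036, so at α = 0.05 we reject H₀.

z = -2.9127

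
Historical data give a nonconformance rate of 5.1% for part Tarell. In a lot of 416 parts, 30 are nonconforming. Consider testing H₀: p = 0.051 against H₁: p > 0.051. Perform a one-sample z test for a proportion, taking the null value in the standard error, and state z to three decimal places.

z = 1.958

p̂ = 30/416 = 0.072115.
SE = √(p₀(1−p₀)/n) = √(0.048399/416) = 0.010786.
z = (0.072115 − 0.051)/0.010786 = 0.021115/0.010786 = 1.958.
p-value = P(Z > 1.958) ≈ 0.0251.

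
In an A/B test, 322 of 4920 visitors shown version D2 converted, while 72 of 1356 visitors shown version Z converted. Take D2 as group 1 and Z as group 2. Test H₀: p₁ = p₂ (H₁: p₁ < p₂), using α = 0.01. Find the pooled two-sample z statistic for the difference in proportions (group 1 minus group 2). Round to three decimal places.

z = 1.660

p̂₁ = 322/4920 ≈ 0.06545, p̂₂ = 72/1356 ≈ 0.05310.
Pooled p̂ = (322+72)/(4920+1356) = 394/6276 = 0.06278.
SE = √(0.0588377 × 0.000940715) = 0.00744.
z = (0.06545 − 0.05310)/0.00744 = 0.01235/0.00744 = 1.660.
p-value = P(Z < 1.660) ≈ 0.9515; since p > α = 0.01, fail to reject H₀.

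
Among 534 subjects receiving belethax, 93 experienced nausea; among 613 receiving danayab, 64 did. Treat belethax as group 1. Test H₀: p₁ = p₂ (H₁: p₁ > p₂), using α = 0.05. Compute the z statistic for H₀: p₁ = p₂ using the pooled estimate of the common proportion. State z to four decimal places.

z = 3.4283

p̂₁ = 93/534 ≈ 0.174157, p̂₂ = 64/613 ≈ 0.104405.
Pooled p̂ = (93+64)/(534+613) = 157/1147 = 0.136879.
SE = √(0.118143 × 0.00350398) = 0.020346.
z = (0.174157 − 0.104405)/0.020346 = 0.069752/0.020346 = 3.4283.
p-value = P(Z > 3.428) ≈ 0.0003, so at α = 0.05 we reject H₀.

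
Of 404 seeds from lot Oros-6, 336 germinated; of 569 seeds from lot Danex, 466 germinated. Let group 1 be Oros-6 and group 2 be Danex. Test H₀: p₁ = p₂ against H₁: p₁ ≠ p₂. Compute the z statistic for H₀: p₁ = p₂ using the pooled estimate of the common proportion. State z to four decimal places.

z = 0.5130

p̂₁ = 336/404 = 0.831683, p̂₂ = 466/569 = 0.818981.
Pooled p̂ = (336+466)/(404+569) = 802/973 = 0.824255.
SE = √(p̂(1−p̂)(1/n₁+1/n₂)) = √(0.824255·0.175745·0.00423272) = √(0.000613146) = 0.024762.
z = (0.831683 − 0.818981)/0.024762 = 0.012702/0.024762 = 0.5130.
p-value = 2·P(Z > 0.513) ≈ 0.6080.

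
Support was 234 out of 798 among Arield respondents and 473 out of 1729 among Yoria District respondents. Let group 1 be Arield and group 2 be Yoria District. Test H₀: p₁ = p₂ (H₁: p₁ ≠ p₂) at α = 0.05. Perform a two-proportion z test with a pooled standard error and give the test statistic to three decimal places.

p̂₁ = 234/798 = 0.293233, p̂₂ = 473/1729 = 0.273569.
Pooled p̂ = (234+473)/(798+1729) = 707/2527 = 0.279778.
SE = √(0.201502 × 0.0018315) = 0.019211.
z = (0.293233 − 0.273569)/0.019211 = 0.019664/0.019211 = 1.024.
p-value = 2·P(Z > 1.024) ≈ 0.3060; since p > α = 0.05, fail to reject H₀.

z = 1.024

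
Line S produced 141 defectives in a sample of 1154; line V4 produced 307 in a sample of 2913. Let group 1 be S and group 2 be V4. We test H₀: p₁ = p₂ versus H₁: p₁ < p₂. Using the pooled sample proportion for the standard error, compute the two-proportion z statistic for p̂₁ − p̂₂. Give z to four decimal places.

p̂₁ = 141/1154 = 0.1221837, p̂₂ = 307/2913 = 0.1053896.
Pooled p̂ = (141+307)/(1154+2913) = 448/4067 = 0.1101549.
SE = √(0.0980208 × 0.00120984) = 0.0108899.
z = (0.1221837 − 0.1053896)/0.0108899 = 0.0167941/0.0108899 = 1.5422.

z = 1.5422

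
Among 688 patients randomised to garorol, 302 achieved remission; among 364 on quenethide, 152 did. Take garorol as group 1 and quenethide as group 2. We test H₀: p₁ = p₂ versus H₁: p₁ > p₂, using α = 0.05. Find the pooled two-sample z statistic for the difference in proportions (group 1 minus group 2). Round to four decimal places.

p̂₁ = 302/688 = 0.438953, p̂₂ = 152/364 = 0.417582.
Pooled p̂ = (302+152)/(688+364) = 454/1052 = 0.431559.
SE = √(0.245316 × 0.00420074) = 0.032102.
z = (0.438953 − 0.417582)/0.032102 = 0.021371/0.032102 = 0.6657.
p-value = P(Z > 0.666) ≈ 0.2528, so at α = 0.05 we fail to reject H₀.

z = 0.6657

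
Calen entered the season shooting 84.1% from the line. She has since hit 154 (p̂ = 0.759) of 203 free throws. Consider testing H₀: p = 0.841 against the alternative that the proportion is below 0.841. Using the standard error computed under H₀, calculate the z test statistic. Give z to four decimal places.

p̂ = 154/203 = 0.7586207.
SE = √(p₀(1−p₀)/n) = √(0.13372/203) = 0.0256654.
z = (0.7586207 − 0.841)/0.0256654 = -0.0823793/0.0256654 = -3.2097.

z = -3.2097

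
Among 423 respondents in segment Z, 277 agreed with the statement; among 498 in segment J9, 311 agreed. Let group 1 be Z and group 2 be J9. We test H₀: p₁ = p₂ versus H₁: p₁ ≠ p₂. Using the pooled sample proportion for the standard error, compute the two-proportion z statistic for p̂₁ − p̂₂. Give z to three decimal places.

z = 0.955

p̂₁ = 277/423 = 0.65485, p̂₂ = 311/498 = 0.62450.
Pooled p̂ = (277+311)/(423+498) = 588/921 = 0.63844.
SE = √(p̂(1−p̂)(1/n₁+1/n₂)) = √(0.63844·0.36156·0.0043721) = √(0.00100923) = 0.03177.
z = (0.65485 − 0.62450)/0.03177 = 0.03035/0.03177 = 0.955.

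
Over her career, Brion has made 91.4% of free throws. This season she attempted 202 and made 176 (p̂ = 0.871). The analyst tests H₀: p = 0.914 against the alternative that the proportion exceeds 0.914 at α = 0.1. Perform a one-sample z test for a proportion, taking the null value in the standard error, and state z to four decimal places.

z = -2.1653

p̂ = 176/202 = 0.871287.
Standard error under H₀: √(0.914×0.086/202) = 0.019726.
z = (0.871287 − 0.914)/0.019726 = -0.042713/0.019726 = -2.1653.
p-value = P(Z > -2.165) ≈ 0.9848; since p > α = 0.1, fail to reject H₀.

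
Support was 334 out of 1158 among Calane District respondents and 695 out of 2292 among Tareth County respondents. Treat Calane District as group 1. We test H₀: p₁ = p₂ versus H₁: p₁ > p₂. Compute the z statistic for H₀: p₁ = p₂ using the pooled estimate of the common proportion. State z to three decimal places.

p̂₁ = 334/1158 ≈ 0.288428, p̂₂ = 695/2292 ≈ 0.303229.
Pooled p̂ = (334+695)/(1158+2292) = 1029/3450 = 0.298261.
SE = √(p̂(1−p̂)(1/n₁+1/n₂)) = √(0.298261·0.701739·0.00129986) = √(0.000272062) = 0.016494.
z = (0.288428 − 0.303229)/0.016494 = -0.014801/0.016494 = -0.897.

z = -0.897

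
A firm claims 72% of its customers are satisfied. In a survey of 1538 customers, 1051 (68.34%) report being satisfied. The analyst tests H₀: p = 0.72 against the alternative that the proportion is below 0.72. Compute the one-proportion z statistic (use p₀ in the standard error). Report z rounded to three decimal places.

z = -3.201

p̂ = 1051/1538 = 0.683355.
Under H₀, SE = √(0.72·0.28/1538) = √(0.000131079) = 0.011449.
z = (0.683355 − 0.72)/0.011449 = -0.036645/0.011449 = -3.201.
p-value = P(Z < -3.201) ≈ 0.0007.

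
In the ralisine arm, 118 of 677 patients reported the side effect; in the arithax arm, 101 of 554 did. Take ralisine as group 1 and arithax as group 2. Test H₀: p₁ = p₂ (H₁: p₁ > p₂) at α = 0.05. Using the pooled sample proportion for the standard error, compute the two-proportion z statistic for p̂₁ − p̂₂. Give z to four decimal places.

z = -0.3657

p̂₁ = 118/677 ≈ 0.174298, p̂₂ = 101/554 ≈ 0.182310.
Pooled p̂ = (118+101)/(677+554) = 219/1231 = 0.177904.
SE = √(p̂(1−p̂)(1/n₁+1/n₂)) = √(0.177904·0.822096·0.00328216) = √(0.00048003) = 0.021910.
z = (0.174298 − 0.182310)/0.021910 = -0.008012/0.021910 = -0.3657.
p-value = P(Z > -0.366) ≈ 0.6427, so at α = 0.05 we fail to reject H₀.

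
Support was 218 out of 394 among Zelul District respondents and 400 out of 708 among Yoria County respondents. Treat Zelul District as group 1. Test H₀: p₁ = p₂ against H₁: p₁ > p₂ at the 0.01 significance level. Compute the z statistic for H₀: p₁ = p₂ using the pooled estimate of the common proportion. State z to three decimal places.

z = -0.374

p̂₁ = 218/394 ≈ 0.55330, p̂₂ = 400/708 ≈ 0.56497.
Pooled p̂ = (218+400)/(394+708) = 618/1102 = 0.56080.
SE = √(0.246304 × 0.0039505) = 0.03119.
z = (0.55330 − 0.56497)/0.03119 = -0.01167/0.03119 = -0.374.
p-value = P(Z > -0.374) ≈ 0.6459, so at α = 0.01 we fail to reject H₀.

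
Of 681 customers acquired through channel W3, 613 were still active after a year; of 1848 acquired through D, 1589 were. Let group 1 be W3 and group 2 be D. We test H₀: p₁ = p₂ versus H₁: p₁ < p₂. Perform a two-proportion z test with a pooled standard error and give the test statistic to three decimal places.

z = 2.679

p̂₁ = 613/681 = 0.900147, p̂₂ = 1589/1848 = 0.859848.
Pooled p̂ = (613+1589)/(681+1848) = 2202/2529 = 0.870700.
SE = √(p̂(1−p̂)(1/n₁+1/n₂)) = √(0.870700·0.129300·0.00200955) = √(0.000226239) = 0.015041.
z = (0.900147 − 0.859848)/0.015041 = 0.040299/0.015041 = 2.679.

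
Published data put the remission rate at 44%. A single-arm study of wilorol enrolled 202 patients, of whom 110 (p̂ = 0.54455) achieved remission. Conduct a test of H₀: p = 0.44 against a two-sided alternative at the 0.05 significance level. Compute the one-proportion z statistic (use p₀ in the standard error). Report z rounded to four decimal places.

z = 2.9936

p̂ = 110/202 ≈ 0.544554.
SE = √(p₀(1−p₀)/n) = √(0.2464/202) = 0.034926.
z = (0.544554 − 0.44)/0.034926 = 0.104554/0.034926 = 2.9936.
p-value = 2·P(Z > 2.994) ≈ 0.0028. With α = 0.05, reject H₀.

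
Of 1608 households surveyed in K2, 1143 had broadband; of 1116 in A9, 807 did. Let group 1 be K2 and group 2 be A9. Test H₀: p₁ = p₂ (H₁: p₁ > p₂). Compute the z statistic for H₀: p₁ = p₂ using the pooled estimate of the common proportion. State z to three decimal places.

z = -0.700

p̂₁ = 1143/1608 = 0.71082, p̂₂ = 807/1116 = 0.72312.
Pooled p̂ = (1143+807)/(1608+1116) = 1950/2724 = 0.71586.
SE = √(p̂(1−p̂)(1/n₁+1/n₂)) = √(0.71586·0.28414·0.00151795) = √(0.000308758) = 0.01757.
z = (0.71082 − 0.72312)/0.01757 = -0.01230/0.01757 = -0.700.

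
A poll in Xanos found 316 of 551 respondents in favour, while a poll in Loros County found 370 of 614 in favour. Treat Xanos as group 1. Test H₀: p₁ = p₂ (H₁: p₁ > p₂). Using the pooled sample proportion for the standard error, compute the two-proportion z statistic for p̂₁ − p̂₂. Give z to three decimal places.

z = -1.008

p̂₁ = 316/551 ≈ 0.57350, p̂₂ = 370/614 ≈ 0.60261.
Pooled p̂ = (316+370)/(551+614) = 686/1165 = 0.58884.
SE = √(p̂(1−p̂)(1/n₁+1/n₂)) = √(0.58884·0.41116·0.00344355) = √(0.000833708) = 0.02887.
z = (0.57350 − 0.60261)/0.02887 = -0.02911/0.02887 = -1.008.
p-value = P(Z > -1.008) ≈ 0.8433.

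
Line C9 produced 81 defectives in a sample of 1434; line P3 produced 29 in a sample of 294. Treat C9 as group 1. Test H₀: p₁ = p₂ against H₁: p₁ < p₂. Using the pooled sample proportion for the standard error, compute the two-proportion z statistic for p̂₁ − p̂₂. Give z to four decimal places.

p̂₁ = 81/1434 = 0.056485, p̂₂ = 29/294 = 0.098639.
Pooled p̂ = (81+29)/(1434+294) = 110/1728 = 0.063657.
SE = √(0.0596051 × 0.00409871) = 0.015630.
z = (0.056485 − 0.098639)/0.015630 = -0.042154/0.015630 = -2.6970.
p-value = P(Z < -2.697) ≈ 0.0035.

z = -2.6970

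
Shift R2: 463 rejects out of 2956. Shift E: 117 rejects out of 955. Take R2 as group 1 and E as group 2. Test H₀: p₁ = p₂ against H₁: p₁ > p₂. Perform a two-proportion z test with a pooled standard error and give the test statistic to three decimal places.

z = 2.579

p̂₁ = 463/2956 ≈ 0.15663, p̂₂ = 117/955 ≈ 0.12251.
Pooled p̂ = (463+117)/(2956+955) = 580/3911 = 0.14830.
SE = √(0.126307 × 0.00138542) = 0.01323.
z = (0.15663 − 0.12251)/0.01323 = 0.03412/0.01323 = 2.579.
p-value = P(Z > 2.579) ≈ 0.0050.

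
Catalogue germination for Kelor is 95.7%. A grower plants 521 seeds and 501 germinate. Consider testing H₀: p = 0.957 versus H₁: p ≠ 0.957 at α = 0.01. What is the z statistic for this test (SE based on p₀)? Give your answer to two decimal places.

z = 0.52

p̂ = 501/521 = 0.9616.
SE = √(p₀(1−p₀)/n) = √(0.041151/521) = 0.0089.
z = (0.9616 − 0.957)/0.0089 = 0.0046/0.0089 = 0.52.
p-value = 2·P(Z > 0.519) ≈ 0.6038; since p > α = 0.01, fail to reject H₀.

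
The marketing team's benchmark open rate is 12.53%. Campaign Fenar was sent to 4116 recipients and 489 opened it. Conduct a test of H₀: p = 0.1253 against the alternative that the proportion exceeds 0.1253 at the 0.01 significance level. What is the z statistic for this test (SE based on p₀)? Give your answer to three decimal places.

z = -1.259

p̂ = 489/4116 ≈ 0.118805.
Under H₀, SE = √(0.1253·0.8747/4116) = √(2.66278e-05) = 0.005160.
z = (0.118805 − 0.1253)/0.005160 = -0.006495/0.005160 = -1.259.
p-value = P(Z > -1.259) ≈ 0.8959; since p > α = 0.01, fail to reject H₀.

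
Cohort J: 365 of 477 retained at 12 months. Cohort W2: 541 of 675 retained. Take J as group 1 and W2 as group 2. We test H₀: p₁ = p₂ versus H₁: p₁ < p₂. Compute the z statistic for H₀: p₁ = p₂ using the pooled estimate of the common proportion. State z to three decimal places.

p̂₁ = 365/477 = 0.76520, p̂₂ = 541/675 = 0.80148.
Pooled p̂ = (365+541)/(477+675) = 906/1152 = 0.78646.
SE = √(p̂(1−p̂)(1/n₁+1/n₂)) = √(0.78646·0.21354·0.00357792) = √(0.000600881) = 0.02451.
z = (0.76520 − 0.80148)/0.02451 = -0.03628/0.02451 = -1.480.
p-value = P(Z < -1.480) ≈ 0.0694.

z = -1.480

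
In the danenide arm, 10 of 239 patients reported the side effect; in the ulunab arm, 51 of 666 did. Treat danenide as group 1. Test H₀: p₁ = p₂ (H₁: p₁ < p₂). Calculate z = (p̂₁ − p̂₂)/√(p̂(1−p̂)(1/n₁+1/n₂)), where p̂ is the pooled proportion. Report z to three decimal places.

p̂₁ = 10/239 ≈ 0.041841, p̂₂ = 51/666 ≈ 0.076577.
Pooled p̂ = (10+51)/(239+666) = 61/905 = 0.067403.
SE = √(0.0628601 × 0.0056856) = 0.018905.
z = (0.041841 − 0.076577)/0.018905 = -0.034736/0.018905 = -1.837.

z = -1.837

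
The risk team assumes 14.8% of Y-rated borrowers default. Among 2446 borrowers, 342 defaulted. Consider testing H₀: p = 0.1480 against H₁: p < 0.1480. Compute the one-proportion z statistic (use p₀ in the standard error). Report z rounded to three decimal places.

p̂ = 342/2446 = 0.13982.
Under H₀, SE = √(0.148·0.852/2446) = √(5.15519e-05) = 0.00718.
z = (0.13982 − 0.148)/0.00718 = -0.00818/0.00718 = -1.139.
p-value = P(Z < -1.139) ≈ 0.1273.

z = -1.139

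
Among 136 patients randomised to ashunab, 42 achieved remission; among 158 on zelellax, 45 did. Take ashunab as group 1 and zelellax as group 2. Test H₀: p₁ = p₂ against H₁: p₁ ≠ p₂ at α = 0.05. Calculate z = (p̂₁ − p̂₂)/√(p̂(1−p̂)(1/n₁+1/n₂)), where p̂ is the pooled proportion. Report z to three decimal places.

p̂₁ = 42/136 ≈ 0.30882, p̂₂ = 45/158 ≈ 0.28481.
Pooled p̂ = (42+45)/(136+158) = 87/294 = 0.29592.
SE = √(p̂(1−p̂)(1/n₁+1/n₂)) = √(0.29592·0.70408·0.0136821) = √(0.00285067) = 0.05339.
z = (0.30882 − 0.28481)/0.05339 = 0.02401/0.05339 = 0.450.
Two-sided p-value ≈ 2·Φ(−0.450) = 0.6529, so at α = 0.05 we fail to reject H₀.

z = 0.450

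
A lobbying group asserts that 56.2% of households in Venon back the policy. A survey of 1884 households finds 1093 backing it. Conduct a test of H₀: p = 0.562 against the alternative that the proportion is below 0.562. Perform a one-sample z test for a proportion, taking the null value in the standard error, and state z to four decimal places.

p̂ = 1093/1884 ≈ 0.5801486.
Standard error under H₀: √(0.562×0.438/1884) = 0.0114305.
z = (0.5801486 − 0.562)/0.0114305 = 0.0181486/0.0114305 = 1.5877.
p-value = P(Z < 1.588) ≈ 0.9438.

z = 1.5877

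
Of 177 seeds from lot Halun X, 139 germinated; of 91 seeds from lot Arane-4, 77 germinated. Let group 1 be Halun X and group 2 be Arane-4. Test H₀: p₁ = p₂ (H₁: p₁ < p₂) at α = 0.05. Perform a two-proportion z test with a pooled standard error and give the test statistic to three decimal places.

z = -1.193

p̂₁ = 139/177 ≈ 0.78531, p̂₂ = 77/91 ≈ 0.84615.
Pooled p̂ = (139+77)/(177+91) = 216/268 = 0.80597.
SE = √(p̂(1−p̂)(1/n₁+1/n₂)) = √(0.80597·0.19403·0.0166387) = √(0.002602) = 0.05101.
z = (0.78531 − 0.84615)/0.05101 = -0.06084/0.05101 = -1.193.
p-value = P(Z < -1.193) ≈ 0.1165. With α = 0.05, fail to reject H₀.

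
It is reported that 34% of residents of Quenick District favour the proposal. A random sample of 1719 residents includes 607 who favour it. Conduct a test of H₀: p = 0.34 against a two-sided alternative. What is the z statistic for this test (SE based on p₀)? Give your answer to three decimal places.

p̂ = 607/1719 ≈ 0.353112.
Standard error under H₀: √(0.34×0.66/1719) = 0.011425.
z = (0.353112 − 0.34)/0.011425 = 0.013112/0.011425 = 1.148.
Two-sided p-value ≈ 2·Φ(−1.148) = 0.2511.

z = 1.148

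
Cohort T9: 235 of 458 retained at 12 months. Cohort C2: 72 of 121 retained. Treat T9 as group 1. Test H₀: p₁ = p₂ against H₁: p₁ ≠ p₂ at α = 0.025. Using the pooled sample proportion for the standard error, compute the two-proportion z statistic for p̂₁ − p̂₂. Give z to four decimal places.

z = -1.6062

p̂₁ = 235/458 ≈ 0.513100, p̂₂ = 72/121 ≈ 0.595041.
Pooled p̂ = (235+72)/(458+121) = 307/579 = 0.530225.
SE = √(p̂(1−p̂)(1/n₁+1/n₂)) = √(0.530225·0.469775·0.0104479) = √(0.00260242) = 0.051014.
z = (0.513100 − 0.595041)/0.051014 = -0.081941/0.051014 = -1.6062.
Two-sided p-value ≈ 2·Φ(−1.606) = 0.1082. With α = 0.025, fail to reject H₀.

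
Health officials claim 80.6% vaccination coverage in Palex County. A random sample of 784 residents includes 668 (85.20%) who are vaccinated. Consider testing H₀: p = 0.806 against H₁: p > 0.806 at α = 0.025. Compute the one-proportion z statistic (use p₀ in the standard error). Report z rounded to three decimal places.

z = 3.260

p̂ = 668/784 = 0.852041.
Under H₀, SE = √(0.806·0.194/784) = √(0.000199444) = 0.014122.
z = (0.852041 − 0.806)/0.014122 = 0.046041/0.014122 = 3.260.
p-value = P(Z > 3.260) ≈ 0.0006. With α = 0.025, reject H₀.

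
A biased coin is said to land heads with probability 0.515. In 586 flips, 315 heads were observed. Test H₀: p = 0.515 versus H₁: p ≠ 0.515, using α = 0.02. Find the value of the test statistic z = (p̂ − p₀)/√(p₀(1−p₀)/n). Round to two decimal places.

p̂ = 315/586 ≈ 0.5375.
SE = √(p₀(1−p₀)/n) = √(0.24977/586) = 0.0206.
z = (0.5375 − 0.515)/0.0206 = 0.0225/0.0206 = 1.09.
Two-sided p-value ≈ 2·Φ(−1.092) = 0.2749. With α = 0.02, fail to reject H₀.

z = 1.09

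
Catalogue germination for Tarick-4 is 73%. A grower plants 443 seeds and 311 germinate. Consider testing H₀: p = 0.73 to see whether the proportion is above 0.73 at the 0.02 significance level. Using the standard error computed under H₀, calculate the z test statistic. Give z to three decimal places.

p̂ = 311/443 = 0.70203.
Standard error under H₀: √(0.73×0.27/443) = 0.02109.
z = (0.70203 − 0.73)/0.02109 = -0.02797/0.02109 = -1.326.
p-value = P(Z > -1.326) ≈ 0.9076, so at α = 0.02 we fail to reject H₀.

z = -1.326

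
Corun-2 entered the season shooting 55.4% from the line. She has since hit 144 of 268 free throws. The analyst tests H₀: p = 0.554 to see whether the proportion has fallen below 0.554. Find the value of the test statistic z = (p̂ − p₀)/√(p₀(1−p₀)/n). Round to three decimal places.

z = -0.550

p̂ = 144/268 ≈ 0.53731.
Under H₀, SE = √(0.554·0.446/268) = √(0.000921955) = 0.03036.
z = (0.53731 − 0.554)/0.03036 = -0.01669/0.03036 = -0.550.
p-value = P(Z < -0.550) ≈ 0.2913.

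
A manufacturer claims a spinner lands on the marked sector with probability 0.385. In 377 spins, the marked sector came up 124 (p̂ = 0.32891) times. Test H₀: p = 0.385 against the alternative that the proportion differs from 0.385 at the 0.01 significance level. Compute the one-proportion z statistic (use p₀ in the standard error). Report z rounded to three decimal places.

p̂ = 124/377 = 0.32891.
SE = √(p₀(1−p₀)/n) = √(0.23678/377) = 0.02506.
z = (0.32891 − 0.385)/0.02506 = -0.05609/0.02506 = -2.238.
Two-sided p-value ≈ 2·Φ(−2.238) = 0.0252, so at α = 0.01 we fail to reject H₀.

z = -2.238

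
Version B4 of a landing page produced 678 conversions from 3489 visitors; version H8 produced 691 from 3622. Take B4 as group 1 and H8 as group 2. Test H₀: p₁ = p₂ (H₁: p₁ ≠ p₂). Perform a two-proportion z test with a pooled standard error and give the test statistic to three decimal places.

z = 0.379

p̂₁ = 678/3489 = 0.194325, p̂₂ = 691/3622 = 0.190779.
Pooled p̂ = (678+691)/(3489+3622) = 1369/7111 = 0.192519.
SE = √(p̂(1−p̂)(1/n₁+1/n₂)) = √(0.192519·0.807481·0.000562706) = √(8.74755e-05) = 0.009353.
z = (0.194325 − 0.190779)/0.009353 = 0.003546/0.009353 = 0.379.
Two-sided p-value ≈ 2·Φ(−0.379) = 0.7046.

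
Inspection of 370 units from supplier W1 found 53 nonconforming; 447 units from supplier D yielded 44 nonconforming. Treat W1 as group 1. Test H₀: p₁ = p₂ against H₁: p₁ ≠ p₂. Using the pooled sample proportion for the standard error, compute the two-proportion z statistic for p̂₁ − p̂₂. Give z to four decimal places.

p̂₁ = 53/370 = 0.1432432, p̂₂ = 44/447 = 0.0984340.
Pooled p̂ = (53+44)/(370+447) = 97/817 = 0.1187271.
SE = √(0.104631 × 0.00493984) = 0.0227346.
z = (0.1432432 − 0.0984340)/0.0227346 = 0.0448092/0.0227346 = 1.9710.
p-value = 2·P(Z > 1.971) ≈ 0.0487.

z = 1.9710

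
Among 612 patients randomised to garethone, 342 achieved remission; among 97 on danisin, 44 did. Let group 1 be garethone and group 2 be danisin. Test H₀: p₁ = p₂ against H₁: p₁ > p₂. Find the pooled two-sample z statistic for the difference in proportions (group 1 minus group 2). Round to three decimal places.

z = 1.933

p̂₁ = 342/612 ≈ 0.55882, p̂₂ = 44/97 ≈ 0.45361.
Pooled p̂ = (342+44)/(612+97) = 386/709 = 0.54443.
SE = √(p̂(1−p̂)(1/n₁+1/n₂)) = √(0.54443·0.45557·0.0119433) = √(0.00296224) = 0.05443.
z = (0.55882 − 0.45361)/0.05443 = 0.10521/0.05443 = 1.933.
p-value = P(Z > 1.933) ≈ 0.0266.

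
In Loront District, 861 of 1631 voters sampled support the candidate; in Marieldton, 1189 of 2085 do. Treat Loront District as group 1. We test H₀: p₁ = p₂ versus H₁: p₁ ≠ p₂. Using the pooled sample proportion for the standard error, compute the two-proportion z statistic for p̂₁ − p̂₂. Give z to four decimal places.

z = -2.5771

p̂₁ = 861/1631 ≈ 0.527897, p̂₂ = 1189/2085 ≈ 0.570264.
Pooled p̂ = (861+1189)/(1631+2085) = 2050/3716 = 0.551668.
SE = √(0.24733 × 0.00109274) = 0.016440.
z = (0.527897 − 0.570264)/0.016440 = -0.042367/0.016440 = -2.5771.
Two-sided p-value ≈ 2·Φ(−2.577) = 0.0100.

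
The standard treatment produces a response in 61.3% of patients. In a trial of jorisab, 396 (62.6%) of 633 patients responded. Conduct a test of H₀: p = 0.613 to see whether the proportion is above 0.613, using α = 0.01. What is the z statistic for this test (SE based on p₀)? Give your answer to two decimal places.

z = 0.65

p̂ = 396/633 = 0.6256.
SE = √(p₀(1−p₀)/n) = √(0.23723/633) = 0.0194.
z = (0.6256 − 0.613)/0.0194 = 0.0126/0.0194 = 0.65.
p-value = P(Z > 0.650) ≈ 0.2577. With α = 0.01, fail to reject H₀.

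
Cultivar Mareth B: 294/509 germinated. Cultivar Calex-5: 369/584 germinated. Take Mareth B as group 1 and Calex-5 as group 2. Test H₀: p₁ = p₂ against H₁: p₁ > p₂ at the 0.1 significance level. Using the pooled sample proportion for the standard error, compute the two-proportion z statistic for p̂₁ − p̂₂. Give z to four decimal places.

p̂₁ = 294/509 ≈ 0.577603, p̂₂ = 369/584 ≈ 0.631849.
Pooled p̂ = (294+369)/(509+584) = 663/1093 = 0.606587.
SE = √(0.238639 × 0.00367697) = 0.029622.
z = (0.577603 − 0.631849)/0.029622 = -0.054246/0.029622 = -1.8313.
p-value = P(Z > -1.831) ≈ 0.9665. With α = 0.1, fail to reject H₀.

z = -1.8313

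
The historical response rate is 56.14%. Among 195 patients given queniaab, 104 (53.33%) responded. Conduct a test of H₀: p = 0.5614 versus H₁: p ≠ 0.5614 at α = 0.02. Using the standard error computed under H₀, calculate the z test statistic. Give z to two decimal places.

p̂ = 104/195 ≈ 0.5333.
SE = √(p₀(1−p₀)/n) = √(0.24623/195) = 0.0355.
z = (0.5333 − 0.5614)/0.0355 = -0.0281/0.0355 = -0.79.
p-value = 2·P(Z > 0.790) ≈ 0.4296, so at α = 0.02 we fail to reject H₀.

z = -0.79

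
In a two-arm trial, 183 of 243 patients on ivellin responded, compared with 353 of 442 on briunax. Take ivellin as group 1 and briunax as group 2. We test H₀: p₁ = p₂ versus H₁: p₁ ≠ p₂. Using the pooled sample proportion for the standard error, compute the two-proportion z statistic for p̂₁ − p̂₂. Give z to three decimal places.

z = -1.383

p̂₁ = 183/243 = 0.753086, p̂₂ = 353/442 = 0.798643.
Pooled p̂ = (183+353)/(243+442) = 536/685 = 0.782482.
SE = √(p̂(1−p̂)(1/n₁+1/n₂)) = √(0.782482·0.217518·0.00637767) = √(0.00108551) = 0.032947.
z = (0.753086 − 0.798643)/0.032947 = -0.045557/0.032947 = -1.383.
p-value = 2·P(Z > 1.383) ≈ 0.1668.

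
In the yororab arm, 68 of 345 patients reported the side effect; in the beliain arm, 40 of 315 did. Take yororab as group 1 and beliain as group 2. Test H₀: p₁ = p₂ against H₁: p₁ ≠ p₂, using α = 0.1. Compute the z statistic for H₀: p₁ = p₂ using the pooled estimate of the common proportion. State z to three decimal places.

p̂₁ = 68/345 ≈ 0.19710, p̂₂ = 40/315 ≈ 0.12698.
Pooled p̂ = (68+40)/(345+315) = 108/660 = 0.16364.
SE = √(0.13686 × 0.00607315) = 0.02883.
z = (0.19710 − 0.12698)/0.02883 = 0.07012/0.02883 = 2.432.
Two-sided p-value ≈ 2·Φ(−2.432) = 0.0150; since p < α = 0.1, reject H₀.

z = 2.432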